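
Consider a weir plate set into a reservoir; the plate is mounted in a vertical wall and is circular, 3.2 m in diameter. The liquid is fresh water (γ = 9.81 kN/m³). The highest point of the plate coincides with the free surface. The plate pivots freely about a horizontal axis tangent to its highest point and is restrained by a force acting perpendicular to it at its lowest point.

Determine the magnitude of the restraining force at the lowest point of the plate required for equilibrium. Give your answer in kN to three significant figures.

γ = 9.81 kN/m³.
The centroid is at the centre, 1.6 m below the top of the plate, so the centroid depth is h_c = 1.6 m.
A = π(1.6)² = 8.04248 m².
Resultant F = γ·h_c·A = 9.81 × 1.6 × 8.04248 = 126.235 kN.
I_c = πr⁴/4 = π × 1.6⁴/4 = 5.14719 m⁴.
Centre of pressure: y_p = y_c + I_c/(y_c·A) = 1.6 + 5.14719/(1.6 × 8.04248) = 1.6 + 0.4 = 2 m along the plane.
The resultant acts 1.6 + 0.4 = 2 m (along the plate) below the hinge at the top edge, so the moment about the hinge is M = F × 2 = 126.235 × 2 = 252.47 kN·m.
A normal force at the bottom, 3.2 m from the hinge, must supply this moment: P = 252.47/3.2 = 78.8969 kN.

P ≈ 78.9 kN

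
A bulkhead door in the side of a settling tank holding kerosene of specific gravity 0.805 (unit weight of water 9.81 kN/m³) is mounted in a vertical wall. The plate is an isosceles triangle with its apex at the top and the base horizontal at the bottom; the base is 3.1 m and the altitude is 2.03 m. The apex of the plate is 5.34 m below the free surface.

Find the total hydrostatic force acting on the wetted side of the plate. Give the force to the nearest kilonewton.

F ≈ 166 kN

γ = 0.805 × 9.81 = 7.89705 kN/m³.
With the apex up, the centroid sits 2h/3 = 2 × 2.03/3 = 1.35333 m below the apex, so the centroid depth is h_c = 5.34 + 1.35333 = 6.69333 m.
A = ½ × 3.1 × 2.03 = 3.1465 m².
Resultant F = γ·h_c·A = 7.89705 × 6.69333 × 3.1465 = 166.316 kN.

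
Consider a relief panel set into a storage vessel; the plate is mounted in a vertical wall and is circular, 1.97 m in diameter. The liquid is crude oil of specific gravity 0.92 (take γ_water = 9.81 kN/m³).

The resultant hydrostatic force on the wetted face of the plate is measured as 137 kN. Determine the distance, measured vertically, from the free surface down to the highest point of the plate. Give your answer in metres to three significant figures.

γ = 0.92 × 9.81 = 9.0252 kN/m³.
A = π(0.985)² = 3.04805 m².
From F = γ·h_c·A, the centroid depth is h_c = 137/(9.0252 × 3.04805) = 4.98014 m.
The centroid is at the centre, 0.985 m below the top of the plate, so the highest point sits at h_top = 4.98014 − 0.985 = 3.99514 m below the surface.

d_top ≈ 4.00 m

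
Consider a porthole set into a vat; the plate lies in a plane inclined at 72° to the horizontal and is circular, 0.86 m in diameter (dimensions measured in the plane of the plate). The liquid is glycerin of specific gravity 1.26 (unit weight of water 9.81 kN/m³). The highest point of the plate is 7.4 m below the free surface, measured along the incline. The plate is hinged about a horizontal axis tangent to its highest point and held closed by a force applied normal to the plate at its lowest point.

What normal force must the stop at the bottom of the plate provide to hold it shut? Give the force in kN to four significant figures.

P ≈ 27.10 kN

γ = 1.26 × 9.81 = 12.3606 kN/m³.
Let θ = 72° be the plate's angle to the horizontal; measure y along the incline from where the plane meets the free surface. Vertical depth h = y·sinθ with sinθ = 0.951057.
The centroid is at the centre, 0.43 m below the top of the plate, so y_c = 7.4 + 0.43 = 7.83 m and h_c = 7.83 × 0.951057 = 7.44678 m.
A = π(0.43)² = 0.58088 m².
Resultant F = γ·h_c·A = 12.3606 × 7.44678 × 0.58088 = 53.4681 kN.
I_c = πr⁴/4 = π × 0.43⁴/4 = 0.0268512 m⁴.
Centre of pressure: y_p = y_c + I_c/(y_c·A) = 7.83 + 0.0268512/(7.83 × 0.58088) = 7.83 + 0.00590358 = 7.8359 m along the plane.
The resultant acts 0.43 + 0.00590358 = 0.435904 m (along the plate) below the hinge at the top edge, so the moment about the hinge is M = F × 0.435904 = 53.4681 × 0.435904 = 23.307 kN·m.
A normal force at the bottom, 0.86 m from the hinge, must supply this moment: P = 23.307/0.86 = 27.1012 kN.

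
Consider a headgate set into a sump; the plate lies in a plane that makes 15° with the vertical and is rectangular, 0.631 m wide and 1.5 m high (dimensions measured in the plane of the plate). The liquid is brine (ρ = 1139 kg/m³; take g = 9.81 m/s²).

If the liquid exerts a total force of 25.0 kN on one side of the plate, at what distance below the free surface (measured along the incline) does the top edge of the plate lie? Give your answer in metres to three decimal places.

y_top ≈ 1.697 m

γ = ρg = 1139 × 9.81 / 1000 = 11.17359 kN/m³.
A = 0.631 × 1.5 = 0.9465 m².
From F = γ·h_c·A, the centroid depth is h_c = 25.0/(11.17359 × 0.9465) = 2.36389 m.
The plate makes 15° with the vertical, i.e. θ = 90° − 15° = 75° to the horizontal. Measuring y along the incline from the free-surface line, vertical depth h = y·sinθ with sinθ = 0.965926.
Along the incline, y_c = h_c/sinθ = 2.36389/0.965926 = 2.44728 m.
The centroid lies 1.5/2 = 0.75 m below the top edge, so the top edge sits at y_top = 2.44728 − 0.75 = 1.69728 m along the incline.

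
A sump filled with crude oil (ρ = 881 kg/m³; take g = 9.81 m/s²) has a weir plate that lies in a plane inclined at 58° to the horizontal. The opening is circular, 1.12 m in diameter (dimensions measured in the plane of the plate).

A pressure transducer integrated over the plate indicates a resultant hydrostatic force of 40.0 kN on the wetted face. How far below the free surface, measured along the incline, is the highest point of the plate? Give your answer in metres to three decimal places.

y_top ≈ 4.979 m

γ = ρg = 881 × 9.81 / 1000 = 8.64261 kN/m³.
A = π(0.56)² = 0.985203 m².
From F = γ·h_c·A, the centroid depth is h_c = 40.0/(8.64261 × 0.985203) = 4.69774 m.
Let θ = 58° be the plate's angle to the horizontal; measure y along the incline from where the plane meets the free surface. Vertical depth h = y·sinθ with sinθ = 0.848048.
Along the incline, y_c = h_c/sinθ = 4.69774/0.848048 = 5.53947 m.
The centroid is at the centre, 0.56 m below the top of the plate, so the highest point sits at y_top = 5.53947 − 0.56 = 4.97947 m along the incline.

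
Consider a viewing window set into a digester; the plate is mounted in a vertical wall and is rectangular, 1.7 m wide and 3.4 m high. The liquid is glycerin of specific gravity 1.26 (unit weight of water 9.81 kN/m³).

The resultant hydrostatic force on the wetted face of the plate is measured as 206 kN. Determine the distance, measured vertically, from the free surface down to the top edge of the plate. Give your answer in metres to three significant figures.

d_top ≈ 1.18 m

γ = 1.26 × 9.81 = 12.3606 kN/m³.
A = 1.7 × 3.4 = 5.78 m².
From F = γ·h_c·A, the centroid depth is h_c = 206/(12.3606 × 5.78) = 2.88337 m.
The centroid lies 3.4/2 = 1.7 m below the top edge, so the top edge sits at h_top = 2.88337 − 1.7 = 1.18337 m below the surface.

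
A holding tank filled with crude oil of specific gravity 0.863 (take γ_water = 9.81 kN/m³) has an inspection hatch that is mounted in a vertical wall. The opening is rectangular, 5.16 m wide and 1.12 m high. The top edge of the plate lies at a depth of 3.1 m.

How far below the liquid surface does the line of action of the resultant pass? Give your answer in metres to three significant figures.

h_p = 3.69 m

γ = 0.863 × 9.81 = 8.46603 kN/m³.
The centroid lies 1.12/2 = 0.56 m below the top edge, so the centroid depth is h_c = 3.1 + 0.56 = 3.66 m.
A = 5.16 × 1.12 = 5.7792 m².
Resultant F = γ·h_c·A = 8.46603 × 3.66 × 5.7792 = 179.072 kN.
I_c = b·h³/12 = 5.16 × 1.12³/12 = 0.604119 m⁴.
Centre of pressure: y_p = y_c + I_c/(y_c·A) = 3.66 + 0.604119/(3.66 × 5.7792) = 3.66 + 0.028561 = 3.68856 m along the plane.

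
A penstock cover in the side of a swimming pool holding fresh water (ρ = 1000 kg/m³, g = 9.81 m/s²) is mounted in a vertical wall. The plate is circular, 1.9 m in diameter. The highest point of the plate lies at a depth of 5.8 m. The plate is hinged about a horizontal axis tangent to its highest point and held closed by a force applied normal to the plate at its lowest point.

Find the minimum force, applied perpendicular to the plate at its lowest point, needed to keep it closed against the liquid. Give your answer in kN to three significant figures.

γ = ρg = 1000 × 9.81 = 9810 N/m³ = 9.81 kN/m³.
The centroid is at the centre, 0.95 m below the top of the plate, so the centroid depth is h_c = 5.8 + 0.95 = 6.75 m.
A = π(0.95)² = 2.83529 m².
Resultant F = γ·h_c·A = 9.81 × 6.75 × 2.83529 = 187.746 kN.
I_c = πr⁴/4 = π × 0.95⁴/4 = 0.639712 m⁴.
Centre of pressure: y_p = y_c + I_c/(y_c·A) = 6.75 + 0.639712/(6.75 × 2.83529) = 6.75 + 0.0334259 = 6.78343 m along the plane.
The resultant acts 0.95 + 0.0334259 = 0.983426 m (along the plate) below the hinge at the top edge, so the moment about the hinge is M = F × 0.983426 = 187.746 × 0.983426 = 184.634 kN·m.
A normal force at the bottom, 1.9 m from the hinge, must supply this moment: P = 184.634/1.9 = 97.1758 kN.

P ≈ 97.2 kN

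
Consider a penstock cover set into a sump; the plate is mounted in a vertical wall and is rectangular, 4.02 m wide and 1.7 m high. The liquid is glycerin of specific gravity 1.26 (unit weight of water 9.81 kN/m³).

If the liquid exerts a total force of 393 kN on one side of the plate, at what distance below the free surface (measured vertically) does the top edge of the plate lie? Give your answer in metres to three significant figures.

γ = 1.26 × 9.81 = 12.3606 kN/m³.
A = 4.02 × 1.7 = 6.834 m².
From F = γ·h_c·A, the centroid depth is h_c = 393/(12.3606 × 6.834) = 4.65241 m.
The centroid lies 1.7/2 = 0.85 m below the top edge, so the top edge sits at h_top = 4.65241 − 0.85 = 3.80241 m below the surface.

d_top ≈ 3.80 m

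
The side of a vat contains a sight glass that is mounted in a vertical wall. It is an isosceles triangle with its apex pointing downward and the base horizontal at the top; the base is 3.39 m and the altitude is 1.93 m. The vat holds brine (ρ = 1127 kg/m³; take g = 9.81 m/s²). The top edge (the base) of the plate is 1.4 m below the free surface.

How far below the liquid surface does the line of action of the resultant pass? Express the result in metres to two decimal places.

h_p = 2.14 m

γ = ρg = 1127 × 9.81 / 1000 = 11.05587 kN/m³.
With the apex down, the centroid sits h/3 = 1.93/3 = 0.643333 m below the base (the top edge), so the centroid depth is h_c = 1.4 + 0.643333 = 2.04333 m.
A = ½ × 3.39 × 1.93 = 3.27135 m².
Resultant F = γ·h_c·A = 11.05587 × 2.04333 × 3.27135 = 73.9024 kN.
I_c = b·h³/36 = 3.39 × 1.93³/36 = 0.67697 m⁴.
Centre of pressure: y_p = y_c + I_c/(y_c·A) = 2.04333 + 0.67697/(2.04333 × 3.27135) = 2.04333 + 0.101275 = 2.14461 m along the plane.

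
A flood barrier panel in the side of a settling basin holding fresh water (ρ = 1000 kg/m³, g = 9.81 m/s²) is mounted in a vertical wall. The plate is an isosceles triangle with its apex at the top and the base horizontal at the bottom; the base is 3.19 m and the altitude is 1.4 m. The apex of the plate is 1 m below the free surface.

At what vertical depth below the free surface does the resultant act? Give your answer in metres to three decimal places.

γ = ρg = 1000 × 9.81 = 9810 N/m³ = 9.81 kN/m³.
With the apex up, the centroid sits 2h/3 = 2 × 1.4/3 = 0.933333 m below the apex, so the centroid depth is h_c = 1 + 0.933333 = 1.93333 m.
A = ½ × 3.19 × 1.4 = 2.233 m².
Resultant F = γ·h_c·A = 9.81 × 1.93333 × 2.233 = 42.351 kN.
I_c = b·h³/36 = 3.19 × 1.4³/36 = 0.243149 m⁴.
Centre of pressure: y_p = y_c + I_c/(y_c·A) = 1.93333 + 0.243149/(1.93333 × 2.233) = 1.93333 + 0.056322 = 1.98965 m along the plane.

h_p = 1.990 m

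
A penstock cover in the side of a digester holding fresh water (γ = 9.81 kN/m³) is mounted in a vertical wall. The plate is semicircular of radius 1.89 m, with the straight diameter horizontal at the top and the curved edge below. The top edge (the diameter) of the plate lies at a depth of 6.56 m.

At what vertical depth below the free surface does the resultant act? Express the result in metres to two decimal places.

γ = 9.81 kN/m³.
The centroid of a semicircle lies 4r/(3π) = 0.802141 m from the diameter, here below the top edge, so the centroid depth is h_c = 6.56 + 0.802141 = 7.36214 m.
A = πr²/2 = π × 1.89²/2 = 5.61104 m².
Resultant F = γ·h_c·A = 9.81 × 7.36214 × 5.61104 = 405.244 kN.
I_c = (π/8 − 8/(9π))·r⁴ = 0.109757 × 1.89⁴ = 1.40049 m⁴.
Centre of pressure: y_p = y_c + I_c/(y_c·A) = 7.36214 + 1.40049/(7.36214 × 5.61104) = 7.36214 + 0.0339026 = 7.39604 m along the plane.

h_p = 7.40 m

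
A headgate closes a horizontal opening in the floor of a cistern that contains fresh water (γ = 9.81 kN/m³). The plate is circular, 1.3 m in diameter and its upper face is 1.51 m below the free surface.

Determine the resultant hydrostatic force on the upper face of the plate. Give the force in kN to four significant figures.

γ = 9.81 kN/m³.
The plate is horizontal, so pressure is uniform at p = γ·h = 9.81 × 1.51 = 14.8131 kN/m².
A = π(0.65)² = 1.32732 m².
F = p·A = 14.8131 × 1.32732 = 19.6617 kN.

F ≈ 19.66 kN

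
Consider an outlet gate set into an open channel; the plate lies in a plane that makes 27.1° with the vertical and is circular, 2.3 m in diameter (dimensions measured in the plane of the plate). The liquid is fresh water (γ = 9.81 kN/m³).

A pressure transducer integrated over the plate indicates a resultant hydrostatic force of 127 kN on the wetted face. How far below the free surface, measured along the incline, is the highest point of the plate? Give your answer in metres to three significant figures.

γ = 9.81 kN/m³.
A = π(1.15)² = 4.15476 m².
From F = γ·h_c·A, the centroid depth is h_c = 127/(9.81 × 4.15476) = 3.11594 m.
The plate makes 27.1° with the vertical, i.e. θ = 90° − 27.1° = 62.9° to the horizontal. Measuring y along the incline from the free-surface line, vertical depth h = y·sinθ with sinθ = 0.890213.
Along the incline, y_c = h_c/sinθ = 3.11594/0.890213 = 3.50022 m.
The centroid is at the centre, 1.15 m below the top of the plate, so the highest point sits at y_top = 3.50022 − 1.15 = 2.35022 m along the incline.

y_top ≈ 2.35 m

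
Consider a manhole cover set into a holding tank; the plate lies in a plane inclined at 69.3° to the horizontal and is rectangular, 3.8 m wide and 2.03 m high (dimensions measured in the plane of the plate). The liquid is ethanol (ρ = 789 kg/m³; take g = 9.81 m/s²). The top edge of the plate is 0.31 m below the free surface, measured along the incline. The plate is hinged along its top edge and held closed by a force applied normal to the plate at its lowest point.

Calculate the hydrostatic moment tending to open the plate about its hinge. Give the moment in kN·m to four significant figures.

M ≈ 94.30 kN·m

γ = ρg = 789 × 9.81 / 1000 = 7.74009 kN/m³.
Let θ = 69.3° be the plate's angle to the horizontal; measure y along the incline from where the plane meets the free surface. Vertical depth h = y·sinθ with sinθ = 0.935444.
The centroid lies 2.03/2 = 1.015 m below the top edge, so y_c = 0.31 + 1.015 = 1.325 m and h_c = 1.325 × 0.935444 = 1.23946 m.
A = 3.8 × 2.03 = 7.714 m².
Resultant F = γ·h_c·A = 7.74009 × 1.23946 × 7.714 = 74.0045 kN.
I_c = b·h³/12 = 3.8 × 2.03³/12 = 2.64905 m⁴.
Centre of pressure: y_p = y_c + I_c/(y_c·A) = 1.325 + 2.64905/(1.325 × 7.714) = 1.325 + 0.259176 = 1.58418 m along the plane.
The resultant acts 1.015 + 0.259176 = 1.27418 m (along the plate) below the hinge at the top edge, so the moment about the hinge is M = F × 1.27418 = 74.0045 × 1.27418 = 94.2951 kN·m.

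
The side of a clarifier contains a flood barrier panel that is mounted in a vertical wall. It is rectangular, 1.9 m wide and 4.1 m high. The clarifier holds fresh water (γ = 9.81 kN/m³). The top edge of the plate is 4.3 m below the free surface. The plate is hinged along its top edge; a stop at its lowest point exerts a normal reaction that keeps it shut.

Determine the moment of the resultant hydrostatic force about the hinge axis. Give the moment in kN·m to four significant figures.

γ = 9.81 kN/m³.
The centroid lies 4.1/2 = 2.05 m below the top edge, so the centroid depth is h_c = 4.3 + 2.05 = 6.35 m.
A = 1.9 × 4.1 = 7.79 m².
Resultant F = γ·h_c·A = 9.81 × 6.35 × 7.79 = 485.266 kN.
I_c = b·h³/12 = 1.9 × 4.1³/12 = 10.9125 m⁴.
Centre of pressure: y_p = y_c + I_c/(y_c·A) = 6.35 + 10.9125/(6.35 × 7.79) = 6.35 + 0.220604 = 6.5706 m along the plane.
The resultant acts 2.05 + 0.220604 = 2.2706 m (along the plate) below the hinge at the top edge, so the moment about the hinge is M = F × 2.2706 = 485.266 × 2.2706 = 1101.84 kN·m.

M ≈ 1102 kN·m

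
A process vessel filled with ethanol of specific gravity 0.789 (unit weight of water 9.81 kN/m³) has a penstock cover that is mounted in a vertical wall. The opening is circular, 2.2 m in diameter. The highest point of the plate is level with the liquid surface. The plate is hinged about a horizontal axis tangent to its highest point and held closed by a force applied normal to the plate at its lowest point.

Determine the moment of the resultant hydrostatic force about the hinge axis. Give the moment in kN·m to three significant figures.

γ = 0.789 × 9.81 = 7.74009 kN/m³.
The centroid is at the centre, 1.1 m below the top of the plate, so the centroid depth is h_c = 1.1 m.
A = π(1.1)² = 3.80133 m².
Resultant F = γ·h_c·A = 7.74009 × 1.1 × 3.80133 = 32.3649 kN.
I_c = πr⁴/4 = π × 1.1⁴/4 = 1.1499 m⁴.
Centre of pressure: y_p = y_c + I_c/(y_c·A) = 1.1 + 1.1499/(1.1 × 3.80133) = 1.1 + 0.274999 = 1.375 m along the plane.
The resultant acts 1.1 + 0.274999 = 1.375 m (along the plate) below the hinge at the top edge, so the moment about the hinge is M = F × 1.375 = 32.3649 × 1.375 = 44.5017 kN·m.

M ≈ 44.5 kN·m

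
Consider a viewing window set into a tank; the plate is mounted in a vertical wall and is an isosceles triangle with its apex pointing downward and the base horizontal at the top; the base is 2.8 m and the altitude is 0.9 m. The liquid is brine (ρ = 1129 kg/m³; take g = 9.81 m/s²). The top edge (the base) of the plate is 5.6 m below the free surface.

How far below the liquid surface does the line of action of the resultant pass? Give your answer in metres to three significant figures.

h_p = 5.91 m

γ = ρg = 1129 × 9.81 / 1000 = 11.07549 kN/m³.
With the apex down, the centroid sits h/3 = 0.9/3 = 0.3 m below the base (the top edge), so the centroid depth is h_c = 5.6 + 0.3 = 5.9 m.
A = ½ × 2.8 × 0.9 = 1.26 m².
Resultant F = γ·h_c·A = 11.07549 × 5.9 × 1.26 = 82.3352 kN.
I_c = b·h³/36 = 2.8 × 0.9³/36 = 0.0567 m⁴.
Centre of pressure: y_p = y_c + I_c/(y_c·A) = 5.9 + 0.0567/(5.9 × 1.26) = 5.9 + 0.00762712 = 5.90763 m along the plane.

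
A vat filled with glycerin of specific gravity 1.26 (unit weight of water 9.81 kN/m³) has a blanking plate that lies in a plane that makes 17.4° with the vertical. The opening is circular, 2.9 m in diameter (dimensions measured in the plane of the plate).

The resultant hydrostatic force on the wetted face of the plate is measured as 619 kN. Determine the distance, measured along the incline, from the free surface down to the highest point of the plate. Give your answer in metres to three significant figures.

γ = 1.26 × 9.81 = 12.3606 kN/m³.
A = π(1.45)² = 6.6052 m².
From F = γ·h_c·A, the centroid depth is h_c = 619/(12.3606 × 6.6052) = 7.58167 m.
The plate makes 17.4° with the vertical, i.e. θ = 90° − 17.4° = 72.6° to the horizontal. Measuring y along the incline from the free-surface line, vertical depth h = y·sinθ with sinθ = 0.954240.
Along the incline, y_c = h_c/sinθ = 7.58167/0.954240 = 7.94524 m.
The centroid is at the centre, 1.45 m below the top of the plate, so the highest point sits at y_top = 7.94524 − 1.45 = 6.49524 m along the incline.

y_top ≈ 6.50 m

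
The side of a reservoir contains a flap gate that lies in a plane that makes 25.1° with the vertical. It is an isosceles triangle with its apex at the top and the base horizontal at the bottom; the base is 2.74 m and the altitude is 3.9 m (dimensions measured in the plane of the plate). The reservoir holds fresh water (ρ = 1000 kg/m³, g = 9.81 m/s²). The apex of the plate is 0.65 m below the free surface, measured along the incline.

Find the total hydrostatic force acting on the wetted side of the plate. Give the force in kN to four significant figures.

F ≈ 154.3 kN

γ = ρg = 1000 × 9.81 = 9810 N/m³ = 9.81 kN/m³.
The plate makes 25.1° with the vertical, i.e. θ = 90° − 25.1° = 64.9° to the horizontal. Measuring y along the incline from the free-surface line, vertical depth h = y·sinθ with sinθ = 0.905569.
With the apex up, the centroid sits 2h/3 = 2 × 3.9/3 = 2.6 m below the apex, so y_c = 0.65 + 2.6 = 3.25 m and h_c = 3.25 × 0.905569 = 2.9431 m.
A = ½ × 2.74 × 3.9 = 5.343 m².
Resultant F = γ·h_c·A = 9.81 × 2.9431 × 5.343 = 154.262 kN.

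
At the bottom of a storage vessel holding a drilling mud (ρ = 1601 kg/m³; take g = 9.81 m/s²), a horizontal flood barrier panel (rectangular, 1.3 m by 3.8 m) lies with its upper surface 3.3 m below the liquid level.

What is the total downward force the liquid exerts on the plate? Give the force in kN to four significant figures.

γ = ρg = 1601 × 9.81 / 1000 = 15.70581 kN/m³.
The plate is horizontal, so pressure is uniform at p = γ·h = 15.70581 × 3.3 = 51.8292 kN/m².
A = 1.3 × 3.8 = 4.94 m².
F = p·A = 51.8292 × 4.94 = 256.036 kN.

F ≈ 256.0 kN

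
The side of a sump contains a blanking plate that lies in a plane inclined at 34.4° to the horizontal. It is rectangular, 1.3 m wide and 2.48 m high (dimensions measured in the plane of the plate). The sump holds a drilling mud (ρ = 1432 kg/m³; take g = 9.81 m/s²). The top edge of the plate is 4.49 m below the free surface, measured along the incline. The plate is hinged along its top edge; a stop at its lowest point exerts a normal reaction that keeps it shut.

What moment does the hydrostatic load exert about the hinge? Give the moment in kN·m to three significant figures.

γ = ρg = 1432 × 9.81 / 1000 = 14.04792 kN/m³.
Let θ = 34.4° be the plate's angle to the horizontal; measure y along the incline from where the plane meets the free surface. Vertical depth h = y·sinθ with sinθ = 0.564967.
The centroid lies 2.48/2 = 1.24 m below the top edge, so y_c = 4.49 + 1.24 = 5.73 m and h_c = 5.73 × 0.564967 = 3.23726 m.
A = 1.3 × 2.48 = 3.224 m².
Resultant F = γ·h_c·A = 14.04792 × 3.23726 × 3.224 = 146.617 kN.
I_c = b·h³/12 = 1.3 × 2.48³/12 = 1.65241 m⁴.
Centre of pressure: y_p = y_c + I_c/(y_c·A) = 5.73 + 1.65241/(5.73 × 3.224) = 5.73 + 0.0894475 = 5.81945 m along the plane.
The resultant acts 1.24 + 0.0894475 = 1.32945 m (along the plate) below the hinge at the top edge, so the moment about the hinge is M = F × 1.32945 = 146.617 × 1.32945 = 194.92 kN·m.

M ≈ 195 kN·m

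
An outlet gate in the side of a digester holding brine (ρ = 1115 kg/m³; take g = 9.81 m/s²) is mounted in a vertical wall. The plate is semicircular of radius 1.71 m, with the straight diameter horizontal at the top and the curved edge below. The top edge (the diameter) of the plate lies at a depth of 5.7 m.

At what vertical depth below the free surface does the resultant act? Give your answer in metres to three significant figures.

h_p = 6.46 m

γ = ρg = 1115 × 9.81 / 1000 = 10.93815 kN/m³.
The centroid of a semicircle lies 4r/(3π) = 0.725747 m from the diameter, here below the top edge, so the centroid depth is h_c = 5.7 + 0.725747 = 6.42575 m.
A = πr²/2 = π × 1.71²/2 = 4.59317 m².
Resultant F = γ·h_c·A = 10.93815 × 6.42575 × 4.59317 = 322.835 kN.
I_c = (π/8 − 8/(9π))·r⁴ = 0.109757 × 1.71⁴ = 0.938462 m⁴.
Centre of pressure: y_p = y_c + I_c/(y_c·A) = 6.42575 + 0.938462/(6.42575 × 4.59317) = 6.42575 + 0.0317966 = 6.45755 m along the plane.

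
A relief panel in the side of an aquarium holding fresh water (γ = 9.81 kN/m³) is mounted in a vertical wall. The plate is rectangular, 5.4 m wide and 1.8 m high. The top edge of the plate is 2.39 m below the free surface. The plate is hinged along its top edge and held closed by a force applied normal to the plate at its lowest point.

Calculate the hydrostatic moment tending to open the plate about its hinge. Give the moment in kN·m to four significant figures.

γ = 9.81 kN/m³.
The centroid lies 1.8/2 = 0.9 m below the top edge, so the centroid depth is h_c = 2.39 + 0.9 = 3.29 m.
A = 5.4 × 1.8 = 9.72 m².
Resultant F = γ·h_c·A = 9.81 × 3.29 × 9.72 = 313.712 kN.
I_c = b·h³/12 = 5.4 × 1.8³/12 = 2.6244 m⁴.
Centre of pressure: y_p = y_c + I_c/(y_c·A) = 3.29 + 2.6244/(3.29 × 9.72) = 3.29 + 0.0820669 = 3.37207 m along the plane.
The resultant acts 0.9 + 0.0820669 = 0.982067 m (along the plate) below the hinge at the top edge, so the moment about the hinge is M = F × 0.982067 = 313.712 × 0.982067 = 308.086 kN·m.

M ≈ 308.1 kN·m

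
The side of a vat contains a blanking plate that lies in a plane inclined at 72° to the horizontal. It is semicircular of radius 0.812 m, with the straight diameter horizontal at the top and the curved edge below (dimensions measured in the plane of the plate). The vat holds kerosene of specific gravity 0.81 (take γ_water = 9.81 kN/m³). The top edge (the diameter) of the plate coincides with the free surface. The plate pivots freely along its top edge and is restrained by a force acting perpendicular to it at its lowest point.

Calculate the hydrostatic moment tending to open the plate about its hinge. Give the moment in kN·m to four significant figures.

M ≈ 1.290 kN·m

γ = 0.81 × 9.81 = 7.9461 kN/m³.
Let θ = 72° be the plate's angle to the horizontal; measure y along the incline from where the plane meets the free surface. Vertical depth h = y·sinθ with sinθ = 0.951057.
The centroid of a semicircle lies 4r/(3π) = 0.344624 m from the diameter, here below the top edge, so y_c = 0.344624 m and h_c = 0.344624 × 0.951057 = 0.327757 m.
A = πr²/2 = π × 0.812²/2 = 1.0357 m².
Resultant F = γ·h_c·A = 7.9461 × 0.327757 × 1.0357 = 2.69737 kN.
I_c = (π/8 − 8/(9π))·r⁴ = 0.109757 × 0.812⁴ = 0.0477152 m⁴.
Centre of pressure: y_p = y_c + I_c/(y_c·A) = 0.344624 + 0.0477152/(0.344624 × 1.0357) = 0.344624 + 0.133683 = 0.478307 m along the plane.
The resultant acts 0.344624 + 0.133683 = 0.478307 m (along the plate) below the hinge at the top edge, so the moment about the hinge is M = F × 0.478307 = 2.69737 × 0.478307 = 1.29017 kN·m.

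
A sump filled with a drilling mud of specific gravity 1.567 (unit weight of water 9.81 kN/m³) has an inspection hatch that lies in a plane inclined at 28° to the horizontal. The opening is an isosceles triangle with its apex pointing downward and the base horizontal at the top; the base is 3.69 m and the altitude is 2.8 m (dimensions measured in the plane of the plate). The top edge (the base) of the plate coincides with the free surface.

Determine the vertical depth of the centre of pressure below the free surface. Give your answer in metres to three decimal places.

h_p = 0.657 m

γ = 1.567 × 9.81 = 15.37227 kN/m³.
Let θ = 28° be the plate's angle to the horizontal; measure y along the incline from where the plane meets the free surface. Vertical depth h = y·sinθ with sinθ = 0.469472.
With the apex down, the centroid sits h/3 = 2.8/3 = 0.933333 m below the base (the top edge), so y_c = 0.933333 m and h_c = 0.933333 × 0.469472 = 0.438174 m.
A = ½ × 3.69 × 2.8 = 5.166 m².
Resultant F = γ·h_c·A = 15.37227 × 0.438174 × 5.166 = 34.7968 kN.
I_c = b·h³/36 = 3.69 × 2.8³/36 = 2.25008 m⁴.
Centre of pressure: y_p = y_c + I_c/(y_c·A) = 0.933333 + 2.25008/(0.933333 × 5.166) = 0.933333 + 0.466667 = 1.4 m along the plane.
Vertically, h_p = y_p·sinθ = 1.4 × 0.469472 = 0.657261 m.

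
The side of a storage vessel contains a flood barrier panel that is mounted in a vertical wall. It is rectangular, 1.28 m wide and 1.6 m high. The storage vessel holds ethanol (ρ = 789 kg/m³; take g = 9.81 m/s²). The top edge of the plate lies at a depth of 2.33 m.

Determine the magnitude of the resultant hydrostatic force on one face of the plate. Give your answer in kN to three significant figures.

F ≈ 49.6 kN

γ = ρg = 789 × 9.81 / 1000 = 7.74009 kN/m³.
The centroid lies 1.6/2 = 0.8 m below the top edge, so the centroid depth is h_c = 2.33 + 0.8 = 3.13 m.
A = 1.28 × 1.6 = 2.048 m².
Resultant F = γ·h_c·A = 7.74009 × 3.13 × 2.048 = 49.6158 kN.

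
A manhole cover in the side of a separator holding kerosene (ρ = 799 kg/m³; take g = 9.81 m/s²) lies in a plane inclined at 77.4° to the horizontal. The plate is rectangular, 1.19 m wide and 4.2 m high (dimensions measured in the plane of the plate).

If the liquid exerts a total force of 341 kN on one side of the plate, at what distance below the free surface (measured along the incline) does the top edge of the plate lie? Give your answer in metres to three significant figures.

γ = ρg = 799 × 9.81 / 1000 = 7.83819 kN/m³.
A = 1.19 × 4.2 = 4.998 m².
From F = γ·h_c·A, the centroid depth is h_c = 341/(7.83819 × 4.998) = 8.70447 m.
Let θ = 77.4° be the plate's angle to the horizontal; measure y along the incline from where the plane meets the free surface. Vertical depth h = y·sinθ with sinθ = 0.975917.
Along the incline, y_c = h_c/sinθ = 8.70447/0.975917 = 8.91927 m.
The centroid lies 4.2/2 = 2.1 m below the top edge, so the top edge sits at y_top = 8.91927 − 2.1 = 6.81927 m along the incline.

y_top ≈ 6.82 m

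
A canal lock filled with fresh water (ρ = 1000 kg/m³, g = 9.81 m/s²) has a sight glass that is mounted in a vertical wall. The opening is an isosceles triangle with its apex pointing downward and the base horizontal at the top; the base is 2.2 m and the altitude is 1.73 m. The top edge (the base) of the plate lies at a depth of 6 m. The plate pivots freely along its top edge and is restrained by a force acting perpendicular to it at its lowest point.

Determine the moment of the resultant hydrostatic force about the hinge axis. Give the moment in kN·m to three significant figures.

M ≈ 73.9 kN·m

γ = ρg = 1000 × 9.81 = 9810 N/m³ = 9.81 kN/m³.
With the apex down, the centroid sits h/3 = 1.73/3 = 0.576667 m below the base (the top edge), so the centroid depth is h_c = 6 + 0.576667 = 6.57667 m.
A = ½ × 2.2 × 1.73 = 1.903 m².
Resultant F = γ·h_c·A = 9.81 × 6.57667 × 1.903 = 122.776 kN.
I_c = b·h³/36 = 2.2 × 1.73³/36 = 0.316416 m⁴.
Centre of pressure: y_p = y_c + I_c/(y_c·A) = 6.57667 + 0.316416/(6.57667 × 1.903) = 6.57667 + 0.0252821 = 6.60195 m along the plane.
The resultant acts 0.576667 + 0.0252821 = 0.601949 m (along the plate) below the hinge at the top edge, so the moment about the hinge is M = F × 0.601949 = 122.776 × 0.601949 = 73.9049 kN·m.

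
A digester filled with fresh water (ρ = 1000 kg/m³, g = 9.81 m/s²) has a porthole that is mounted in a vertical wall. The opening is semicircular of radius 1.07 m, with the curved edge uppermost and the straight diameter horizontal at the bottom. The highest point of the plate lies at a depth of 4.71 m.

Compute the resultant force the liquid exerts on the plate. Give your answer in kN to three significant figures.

F ≈ 94.0 kN

γ = ρg = 1000 × 9.81 = 9810 N/m³ = 9.81 kN/m³.
The centroid lies 4r/(3π) = 0.454122 m above the diameter, so r − 4r/(3π) = 1.07 − 0.454122 = 0.615878 m below the topmost point, so the centroid depth is h_c = 4.71 + 0.615878 = 5.32588 m.
A = πr²/2 = π × 1.07²/2 = 1.7984 m².
Resultant F = γ·h_c·A = 9.81 × 5.32588 × 1.7984 = 93.9608 kN.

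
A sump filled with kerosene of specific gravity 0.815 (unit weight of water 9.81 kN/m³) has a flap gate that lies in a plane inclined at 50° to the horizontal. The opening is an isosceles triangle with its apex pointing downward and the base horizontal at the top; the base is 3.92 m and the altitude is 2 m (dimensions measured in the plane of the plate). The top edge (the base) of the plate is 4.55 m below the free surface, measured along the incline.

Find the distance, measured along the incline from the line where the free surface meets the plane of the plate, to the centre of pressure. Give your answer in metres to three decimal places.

y_p = 5.259 m

γ = 0.815 × 9.81 = 7.99515 kN/m³.
Let θ = 50° be the plate's angle to the horizontal; measure y along the incline from where the plane meets the free surface. Vertical depth h = y·sinθ with sinθ = 0.766044.
With the apex down, the centroid sits h/3 = 2/3 = 0.666667 m below the base (the top edge), so y_c = 4.55 + 0.666667 = 5.21667 m and h_c = 5.21667 × 0.766044 = 3.9962 m.
A = ½ × 3.92 × 2 = 3.92 m².
Resultant F = γ·h_c·A = 7.99515 × 3.9962 × 3.92 = 125.245 kN.
I_c = b·h³/36 = 3.92 × 2³/36 = 0.871111 m⁴.
Centre of pressure: y_p = y_c + I_c/(y_c·A) = 5.21667 + 0.871111/(5.21667 × 3.92) = 5.21667 + 0.0425985 = 5.25927 m along the plane.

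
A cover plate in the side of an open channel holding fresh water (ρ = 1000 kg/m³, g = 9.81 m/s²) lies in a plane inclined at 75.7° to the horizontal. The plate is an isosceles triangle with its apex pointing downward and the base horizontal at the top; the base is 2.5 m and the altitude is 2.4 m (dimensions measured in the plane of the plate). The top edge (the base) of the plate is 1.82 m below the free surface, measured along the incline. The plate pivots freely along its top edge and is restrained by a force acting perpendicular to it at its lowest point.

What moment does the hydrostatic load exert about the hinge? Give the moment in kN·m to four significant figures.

M ≈ 68.90 kN·m

γ = ρg = 1000 × 9.81 = 9810 N/m³ = 9.81 kN/m³.
Let θ = 75.7° be the plate's angle to the horizontal; measure y along the incline from where the plane meets the free surface. Vertical depth h = y·sinθ with sinθ = 0.969016.
With the apex down, the centroid sits h/3 = 2.4/3 = 0.8 m below the base (the top edge), so y_c = 1.82 + 0.8 = 2.62 m and h_c = 2.62 × 0.969016 = 2.53882 m.
A = ½ × 2.5 × 2.4 = 3 m².
Resultant F = γ·h_c·A = 9.81 × 2.53882 × 3 = 74.7175 kN.
I_c = b·h³/36 = 2.5 × 2.4³/36 = 0.96 m⁴.
Centre of pressure: y_p = y_c + I_c/(y_c·A) = 2.62 + 0.96/(2.62 × 3) = 2.62 + 0.122137 = 2.74214 m along the plane.
The resultant acts 0.8 + 0.122137 = 0.922137 m (along the plate) below the hinge at the top edge, so the moment about the hinge is M = F × 0.922137 = 74.7175 × 0.922137 = 68.8998 kN·m.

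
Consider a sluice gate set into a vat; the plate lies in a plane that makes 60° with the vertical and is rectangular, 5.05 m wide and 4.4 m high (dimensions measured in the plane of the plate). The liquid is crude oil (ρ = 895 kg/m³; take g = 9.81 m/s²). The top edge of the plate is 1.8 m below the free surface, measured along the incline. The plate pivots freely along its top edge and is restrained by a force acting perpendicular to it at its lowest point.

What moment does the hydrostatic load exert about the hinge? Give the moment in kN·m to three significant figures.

M ≈ 1020 kN·m

γ = ρg = 895 × 9.81 / 1000 = 8.77995 kN/m³.
The plate makes 60° with the vertical, i.e. θ = 90° − 60° = 30° to the horizontal. Measuring y along the incline from the free-surface line, vertical depth h = y·sinθ with sinθ = 0.500000.
The centroid lies 4.4/2 = 2.2 m below the top edge, so y_c = 1.8 + 2.2 = 4 m and h_c = 4 × 0.500000 = 2 m.
A = 5.05 × 4.4 = 22.22 m².
Resultant F = γ·h_c·A = 8.77995 × 2 × 22.22 = 390.181 kN.
I_c = b·h³/12 = 5.05 × 4.4³/12 = 35.8483 m⁴.
Centre of pressure: y_p = y_c + I_c/(y_c·A) = 4 + 35.8483/(4 × 22.22) = 4 + 0.403334 = 4.40333 m along the plane.
The resultant acts 2.2 + 0.403334 = 2.60333 m (along the plate) below the hinge at the top edge, so the moment about the hinge is M = F × 2.60333 = 390.181 × 2.60333 = 1015.77 kN·m.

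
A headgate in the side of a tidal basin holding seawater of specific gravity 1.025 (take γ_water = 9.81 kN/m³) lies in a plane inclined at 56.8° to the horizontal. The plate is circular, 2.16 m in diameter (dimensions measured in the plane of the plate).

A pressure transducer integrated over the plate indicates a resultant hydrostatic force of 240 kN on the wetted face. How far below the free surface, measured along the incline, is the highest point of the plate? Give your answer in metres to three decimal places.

y_top ≈ 6.704 m

γ = 1.025 × 9.81 = 10.05525 kN/m³.
A = π(1.08)² = 3.66435 m².
From F = γ·h_c·A, the centroid depth is h_c = 240/(10.05525 × 3.66435) = 6.51361 m.
Let θ = 56.8° be the plate's angle to the horizontal; measure y along the incline from where the plane meets the free surface. Vertical depth h = y·sinθ with sinθ = 0.836764.
Along the incline, y_c = h_c/sinθ = 6.51361/0.836764 = 7.78429 m.
The centroid is at the centre, 1.08 m below the top of the plate, so the highest point sits at y_top = 7.78429 − 1.08 = 6.70429 m along the incline.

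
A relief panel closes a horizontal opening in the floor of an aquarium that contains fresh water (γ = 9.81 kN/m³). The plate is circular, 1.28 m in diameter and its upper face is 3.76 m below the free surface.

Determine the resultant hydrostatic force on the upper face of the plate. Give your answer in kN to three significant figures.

F ≈ 47.5 kN

γ = 9.81 kN/m³.
The plate is horizontal, so pressure is uniform at p = γ·h = 9.81 × 3.76 = 36.8856 kN/m².
A = π(0.64)² = 1.2868 m².
F = p·A = 36.8856 × 1.2868 = 47.4644 kN.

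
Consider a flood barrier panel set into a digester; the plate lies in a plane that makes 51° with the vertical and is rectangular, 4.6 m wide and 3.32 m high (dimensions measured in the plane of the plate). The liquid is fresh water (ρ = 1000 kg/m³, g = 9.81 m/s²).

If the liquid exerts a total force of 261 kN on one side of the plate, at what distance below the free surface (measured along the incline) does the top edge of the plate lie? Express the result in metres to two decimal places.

y_top ≈ 1.11 m

γ = ρg = 1000 × 9.81 = 9810 N/m³ = 9.81 kN/m³.
A = 4.6 × 3.32 = 15.272 m².
From F = γ·h_c·A, the centroid depth is h_c = 261/(9.81 × 15.272) = 1.74211 m.
The plate makes 51° with the vertical, i.e. θ = 90° − 51° = 39° to the horizontal. Measuring y along the incline from the free-surface line, vertical depth h = y·sinθ with sinθ = 0.629320.
Along the incline, y_c = h_c/sinθ = 1.74211/0.629320 = 2.76824 m.
The centroid lies 3.32/2 = 1.66 m below the top edge, so the top edge sits at y_top = 2.76824 − 1.66 = 1.10824 m along the incline.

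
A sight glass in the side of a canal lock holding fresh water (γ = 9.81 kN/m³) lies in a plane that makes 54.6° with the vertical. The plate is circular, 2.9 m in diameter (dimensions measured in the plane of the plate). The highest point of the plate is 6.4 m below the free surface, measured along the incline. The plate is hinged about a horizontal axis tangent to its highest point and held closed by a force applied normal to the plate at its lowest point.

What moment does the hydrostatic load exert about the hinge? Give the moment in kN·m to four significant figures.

M ≈ 447.0 kN·m

γ = 9.81 kN/m³.
The plate makes 54.6° with the vertical, i.e. θ = 90° − 54.6° = 35.4° to the horizontal. Measuring y along the incline from the free-surface line, vertical depth h = y·sinθ with sinθ = 0.579281.
The centroid is at the centre, 1.45 m below the top of the plate, so y_c = 6.4 + 1.45 = 7.85 m and h_c = 7.85 × 0.579281 = 4.54736 m.
A = π(1.45)² = 6.6052 m².
Resultant F = γ·h_c·A = 9.81 × 4.54736 × 6.6052 = 294.655 kN.
I_c = πr⁴/4 = π × 1.45⁴/4 = 3.47186 m⁴.
Centre of pressure: y_p = y_c + I_c/(y_c·A) = 7.85 + 3.47186/(7.85 × 6.6052) = 7.85 + 0.0669586 = 7.91696 m along the plane.
The resultant acts 1.45 + 0.0669586 = 1.51696 m (along the plate) below the hinge at the top edge, so the moment about the hinge is M = F × 1.51696 = 294.655 × 1.51696 = 446.98 kN·m.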